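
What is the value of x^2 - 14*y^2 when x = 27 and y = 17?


x^2 - d*y^2
= 27^2 - 14*17^2
= 729 - 4046
= -3317

-3317


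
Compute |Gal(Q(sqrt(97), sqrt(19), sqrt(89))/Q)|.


The 3 square roots of distinct primes are multiplicatively independent over Q,
so [K:Q] = 2^3 and Gal(K/Q) is isomorphic to (Z/2Z)^3.
|Gal| = 2^3 = 8

8


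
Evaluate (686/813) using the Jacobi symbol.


Compute (686/813) via quadratic reciprocity:
  pull out 2: (2/813) = -1  (since 813 mod 8 = 5)
  reciprocity: (343/813) -> +(813/343)
  reduce: (127/343)
  reciprocity: (127/343) -> -(343/127)
  reduce: (89/127)
  reciprocity: (89/127) -> +(127/89)
  reduce: (38/89)
  pull out 2: (2/89) = +1  (since 89 mod 8 = 1)
  reciprocity: (19/89) -> +(89/19)
  reduce: (13/19)
  reciprocity: (13/19) -> +(19/13)
  reduce: (6/13)
  pull out 2: (2/13) = -1  (since 13 mod 8 = 5)
  reciprocity: (3/13) -> +(13/3)
  reduce: (1/3)
  (1/3) = 1
Product of signs = -1

-1


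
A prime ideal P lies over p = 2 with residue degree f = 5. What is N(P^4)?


N(P^a) = p^(a*f)
= 2^(4*5)
= 2^20
= 1048576

1048576


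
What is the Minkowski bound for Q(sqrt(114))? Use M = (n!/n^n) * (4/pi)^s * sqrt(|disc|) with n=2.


d = 114, d mod 4 = 2, so disc(K) = 4d = 456; |disc(K)| = 456
Real quadratic field, so n = 2, s = r2 = 0, r1 = 2
M = (n!/n^n) * (4/pi)^s * sqrt(|disc(K)|) = (2!/2^2) * (4/pi)^0 * sqrt(456)
= 0.5 * 1.000000 * 21.354157
= 10.6771

10.6771


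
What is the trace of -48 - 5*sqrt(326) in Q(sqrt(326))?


Tr(a + b*sqrt(d)) = (a + b*sqrt(d)) + (a - b*sqrt(d)) = 2a
= 2 * (-48)
= -96

-96


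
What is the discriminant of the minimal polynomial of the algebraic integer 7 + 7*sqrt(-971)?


The element 7 + 7*sqrt(-971) has minimal polynomial:
x^2 - 14*x + 47628
Discriminant = (-14)^2 - 4*(47628)
= 196 - 190512
= -190316

-190316


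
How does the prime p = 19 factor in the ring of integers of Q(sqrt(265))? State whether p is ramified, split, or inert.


K = Q(sqrt(265)). Since d mod 4 = 1, disc(K) = 265.
Check p | disc: 265 mod 19 = 18.
p does not divide disc. Compute Legendre symbol (d/p):
18^((19-1)/2) mod 19 = -1
(d/p) = -1, so p is inert: (p) stays prime with e=1, f=2, g=1.
Therefore p is inert.

inert


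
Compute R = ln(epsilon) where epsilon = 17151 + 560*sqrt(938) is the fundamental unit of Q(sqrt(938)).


epsilon = 17151 + 560*sqrt(938)
= 34302.0000
R = ln(34302.0000)
= 10.4430

10.4430


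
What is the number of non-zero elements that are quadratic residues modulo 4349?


For prime p, the number of non-zero quadratic residues is (p-1)/2.
= (4349-1)/2
= 2174

2174


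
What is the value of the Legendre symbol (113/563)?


p = 563 is prime, so compute (113/563) with the reciprocity algorithm (Jacobi-symbol steps: pull out 2s via (2/n), flip via reciprocity, reduce):
  reciprocity: (113/563) -> +(563/113)
  reduce: (111/113)
  reciprocity: (111/113) -> +(113/111)
  reduce: (2/111)
  pull out 2: (2/111) = +1  (since 111 mod 8 = 7)
  (1/111) = 1
Product of signs = 1
(113/563) = 1

1


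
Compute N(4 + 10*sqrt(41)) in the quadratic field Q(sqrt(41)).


N(a + b*sqrt(d)) = a^2 - d*b^2
= (4)^2 - (41)*(10)^2
= 16 - 4100
= -4084

-4084


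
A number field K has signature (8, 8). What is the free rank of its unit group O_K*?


By Dirichlet's unit theorem:
rank = r1 + r2 - 1
= 8 + 8 - 1
= 15

15


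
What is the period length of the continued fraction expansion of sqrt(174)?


Run the CF algorithm for sqrt(174).
a_0 = floor(sqrt(174)) = 13; set m_0=0, q_0=1.
Recurrence: m' = q*a - m,  q' = (d - m'^2)/q,  a' = floor((a_0 + m')/q').
  step 1: m=13, q=5, a=5
  step 2: m=12, q=6, a=4
  step 3: m=12, q=5, a=5
  step 4: m=13, q=1, a=26
a_4 = 2*a_0 = 26, so the period closes here.
sqrt(174) = [13; 5, 4, 5, 26]
Period length = 4

4


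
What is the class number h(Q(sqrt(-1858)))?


K = Q(sqrt(-1858)). d mod 4 = 2, so D = disc(K) = 4d = -7432
h(K) equals the number of primitive reduced positive-definite forms (a, b, c) = a*x^2 + b*x*y + c*y^2 with b^2 - 4ac = D,
where reduced means |b| <= a <= c, with b >= 0 whenever |b| = a or a = c, and primitive means gcd(a, b, c) = 1.
Reduced forces 3a^2 <= |D| = 7432, so 1 <= a <= 49; b must have the parity of D, and c = (b^2 - D)/(4a) must be an integer >= a.
Enumerate a = 1..49, b in [-a, a]:
  a=1: (1, 0, 1858)  [1]
  a=2: (2, 0, 929)  [1]
  a=3..6: none
  a=7: (7, -4, 266), (7, 4, 266)  [2]
  a=8..10: none
  a=11: (11, -2, 169), (11, 2, 169)  [2]
  a=12: none
  a=13: (13, -2, 143), (13, 2, 143)  [2]
  a=14: (14, -4, 133), (14, 4, 133)  [2]
  a=15..18: none
  a=19: (19, -4, 98), (19, 4, 98)  [2]
  a=20..21: none
  a=22: (22, -20, 89), (22, 20, 89)  [2]
  a=23..25: none
  a=26: (26, -24, 77), (26, 24, 77)  [2]
  a=27..30: none
  a=31: (31, -16, 62), (31, 16, 62)  [2]
  a=32..37: none
  a=38: (38, -4, 49), (38, 4, 49)  [2]
  a=39..49: none
Total reduced forms: 1 + 1 + 2 + 2 + 2 + 2 + 2 + 2 + 2 + 2 + 2 = 20
h = 20

20


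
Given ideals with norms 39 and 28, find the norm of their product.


N(IJ) = N(I) * N(J)
= 39 * 28
= 1092

1092


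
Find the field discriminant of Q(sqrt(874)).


For K = Q(sqrt(d)) with d squarefree: disc(K) = d if d = 1 mod 4, and disc(K) = 4d if d = 2 or 3 mod 4.
Here d = 874, and d mod 4 = 2.
d = 2 mod 4, not 1 (O_K = Z[sqrt(d)]), so disc(K) = 4d = 4 * (874) = 3496

3496


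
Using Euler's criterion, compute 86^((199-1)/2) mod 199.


p = 199 is prime and the exponent is (p-1)/2 = 99, so by Euler's criterion 86^99 = (86/199) = +1 or -1 mod 199.
Compute by square-and-multiply:
  99 = 64 + 32 + 2 + 1 (binary 1100011)
  Repeated squaring mod 199: 86^1 = 86, 86^2 = 33, 86^4 = 94, 86^8 = 80, 86^16 = 32, 86^32 = 29, 86^64 = 45
  86^99 = 86^64 * 86^32 * 86^2 * 86^1 = 45 * 29 * 33 * 86 mod 199
    45 * 29 = 1305 = 111 mod 199
    111 * 33 = 3663 = 81 mod 199
    81 * 86 = 6966 = 1 mod 199
  86^99 = 1 mod 199
Result 1: 86 is a quadratic residue mod 199.
86^99 mod 199 = 1

1


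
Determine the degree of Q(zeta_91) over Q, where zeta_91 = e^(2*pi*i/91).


The degree equals Euler's totient phi(91).
91 = 7 * 13
phi(91) = 72

72


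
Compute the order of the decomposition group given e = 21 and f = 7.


|D_P| = e * f
= 21 * 7
= 147

147


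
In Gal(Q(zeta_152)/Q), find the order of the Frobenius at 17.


The Frobenius at p in Gal(Q(zeta_n)/Q) = (Z/nZ)* is the class of p, so its order is ord_152(17), the smallest k >= 1 with 17^k = 1 mod 152.
n = 152 = 2^3 * 19, phi(152) = 72; the order divides phi(n).
Divisors of 72: 1, 2, 3, 4, 6, 8, 9, 12, 18, 24, 36, 72
Repeated squaring mod 152: 17^1 = 17, 17^2 = 137, 17^4 = 73, 17^8 = 9, 17^16 = 81, 17^32 = 25, 17^64 = 17
Test divisors in increasing order:
  k=1: 17^1 = 17 mod 152
  k=2: 17^2 = 137 mod 152
  k=3: 17^3 = 137 * 17 = 49 mod 152
  k=4: 17^4 = 73 mod 152
  k=6: 17^6 = 73 * 137 = 121 mod 152
  k=8: 17^8 = 9 mod 152
  k=9: 17^9 = 9 * 17 = 1 mod 152  <- first divisor giving 1
Order = 9

9


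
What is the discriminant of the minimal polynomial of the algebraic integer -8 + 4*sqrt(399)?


The element -8 + 4*sqrt(399) has minimal polynomial:
x^2 + 16*x - 6320
Discriminant = (16)^2 - 4*(-6320)
= 256 + 25280
= 25536

25536


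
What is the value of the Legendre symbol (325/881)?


p = 881 is prime, so compute (325/881) with the reciprocity algorithm (Jacobi-symbol steps: pull out 2s via (2/n), flip via reciprocity, reduce):
  reciprocity: (325/881) -> +(881/325)
  reduce: (231/325)
  reciprocity: (231/325) -> +(325/231)
  reduce: (94/231)
  pull out 2: (2/231) = +1  (since 231 mod 8 = 7)
  reciprocity: (47/231) -> -(231/47)
  reduce: (43/47)
  reciprocity: (43/47) -> -(47/43)
  reduce: (4/43)
  pull out 2: (2/43) = -1  (since 43 mod 8 = 3)
  pull out 2: (2/43) = -1  (since 43 mod 8 = 3)
  (1/43) = 1
Product of signs = 1
(325/881) = 1

1


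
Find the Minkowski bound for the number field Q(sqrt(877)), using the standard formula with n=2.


d = 877, d mod 4 = 1, so disc(K) = d = 877; |disc(K)| = 877
Real quadratic field, so n = 2, s = r2 = 0, r1 = 2
M = (n!/n^n) * (4/pi)^s * sqrt(|disc(K)|) = (2!/2^2) * (4/pi)^0 * sqrt(877)
= 0.5 * 1.000000 * 29.614186
= 14.8071

14.8071


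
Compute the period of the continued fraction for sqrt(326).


Run the CF algorithm for sqrt(326).
a_0 = floor(sqrt(326)) = 18; set m_0=0, q_0=1.
Recurrence: m' = q*a - m,  q' = (d - m'^2)/q,  a' = floor((a_0 + m')/q').
  step 1: m=18, q=2, a=18
  step 2: m=18, q=1, a=36
a_2 = 2*a_0 = 36, so the period closes here.
sqrt(326) = [18; 18, 36]
Period length = 2

2


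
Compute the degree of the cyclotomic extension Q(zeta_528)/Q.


The degree equals Euler's totient phi(528).
528 = 2^4 * 3 * 11
phi(528) = 160

160


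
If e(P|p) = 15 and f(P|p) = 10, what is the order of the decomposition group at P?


|D_P| = e * f
= 15 * 10
= 150

150


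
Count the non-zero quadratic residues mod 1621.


For prime p, the number of non-zero quadratic residues is (p-1)/2.
= (1621-1)/2
= 810

810


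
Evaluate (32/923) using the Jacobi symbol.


Compute (32/923) via quadratic reciprocity:
  pull out 2: (2/923) = -1  (since 923 mod 8 = 3)
  pull out 2: (2/923) = -1  (since 923 mod 8 = 3)
  pull out 2: (2/923) = -1  (since 923 mod 8 = 3)
  pull out 2: (2/923) = -1  (since 923 mod 8 = 3)
  pull out 2: (2/923) = -1  (since 923 mod 8 = 3)
  (1/923) = 1
Product of signs = -1

-1


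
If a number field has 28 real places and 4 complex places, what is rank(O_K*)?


By Dirichlet's unit theorem:
rank = r1 + r2 - 1
= 28 + 4 - 1
= 31

31


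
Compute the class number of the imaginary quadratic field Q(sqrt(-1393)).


K = Q(sqrt(-1393)). d mod 4 = 3, so D = disc(K) = 4d = -5572
h(K) equals the number of primitive reduced positive-definite forms (a, b, c) = a*x^2 + b*x*y + c*y^2 with b^2 - 4ac = D,
where reduced means |b| <= a <= c, with b >= 0 whenever |b| = a or a = c, and primitive means gcd(a, b, c) = 1.
Reduced forces 3a^2 <= |D| = 5572, so 1 <= a <= 43; b must have the parity of D, and c = (b^2 - D)/(4a) must be an integer >= a.
Enumerate a = 1..43, b in [-a, a]:
  a=1: (1, 0, 1393)  [1]
  a=2: (2, 2, 697)  [1]
  a=3..6: none
  a=7: (7, 0, 199)  [1]
  a=8..10: none
  a=11: (11, -4, 127), (11, 4, 127)  [2]
  a=12..13: none
  a=14: (14, 14, 103)  [1]
  a=15..16: none
  a=17: (17, -2, 82), (17, 2, 82)  [2]
  a=18..21: none
  a=22: (22, -18, 67), (22, 18, 67)  [2]
  a=23..28: none
  a=29: (29, -24, 53), (29, 24, 53)  [2]
  a=30: none
  a=31: (31, -16, 47), (31, 16, 47)  [2]
  a=32..33: none
  a=34: (34, -2, 41), (34, 2, 41)  [2]
  a=35..43: none
Total reduced forms: 1 + 1 + 1 + 2 + 1 + 2 + 2 + 2 + 2 + 2 = 16
h = 16

16


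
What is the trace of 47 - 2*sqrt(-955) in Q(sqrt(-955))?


Tr(a + b*sqrt(d)) = (a + b*sqrt(d)) + (a - b*sqrt(d)) = 2a
= 2 * (47)
= 94

94


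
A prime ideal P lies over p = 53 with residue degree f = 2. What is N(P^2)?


N(P^a) = p^(a*f)
= 53^(2*2)
= 53^4
= 7890481

7890481


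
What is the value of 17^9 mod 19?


p = 19 is prime and the exponent is (p-1)/2 = 9, so by Euler's criterion 17^9 = (17/19) = +1 or -1 mod 19.
Compute by square-and-multiply:
  9 = 8 + 1 (binary 1001)
  Repeated squaring mod 19: 17^1 = 17, 17^2 = 4, 17^4 = 16, 17^8 = 9
  17^9 = 17^8 * 17^1 = 9 * 17 mod 19
    9 * 17 = 153 = 1 mod 19
  17^9 = 1 mod 19
Result 1: 17 is a quadratic residue mod 19.
17^9 mod 19 = 1

1


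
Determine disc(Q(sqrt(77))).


For K = Q(sqrt(d)) with d squarefree: disc(K) = d if d = 1 mod 4, and disc(K) = 4d if d = 2 or 3 mod 4.
Here d = 77, and d mod 4 = 1.
d = 1 mod 4 (O_K = Z[(1+sqrt(d))/2]), so disc(K) = d = 77

77


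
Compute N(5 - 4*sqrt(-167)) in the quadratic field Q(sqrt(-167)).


N(a + b*sqrt(d)) = a^2 - d*b^2
= (5)^2 - (-167)*(-4)^2
= 25 + 2672
= 2697

2697


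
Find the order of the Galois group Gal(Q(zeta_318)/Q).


|Gal(Q(zeta_318)/Q)| = phi(318)
= 104

104


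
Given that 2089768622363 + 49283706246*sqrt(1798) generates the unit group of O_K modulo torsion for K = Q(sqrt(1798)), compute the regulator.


epsilon = 2089768622363 + 49283706246*sqrt(1798)
= 4.1795e+12
R = ln(4.1795e+12)
= 29.0612

29.0612


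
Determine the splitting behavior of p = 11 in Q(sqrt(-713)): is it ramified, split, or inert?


K = Q(sqrt(-713)). Since d mod 4 = 3, disc(K) = -2852.
Check p | disc: -2852 mod 11 = 8.
p does not divide disc. Compute Legendre symbol (d/p):
2^((11-1)/2) mod 11 = -1
(d/p) = -1, so p is inert: (p) stays prime with e=1, f=2, g=1.
Therefore p is inert.

inert


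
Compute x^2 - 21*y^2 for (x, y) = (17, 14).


x^2 - d*y^2
= 17^2 - 21*14^2
= 289 - 4116
= -3827

-3827


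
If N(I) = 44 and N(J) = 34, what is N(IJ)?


N(IJ) = N(I) * N(J)
= 44 * 34
= 1496

1496


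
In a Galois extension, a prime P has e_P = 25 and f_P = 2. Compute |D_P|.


|D_P| = e * f
= 25 * 2
= 50

50


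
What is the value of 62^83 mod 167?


p = 167 is prime and the exponent is (p-1)/2 = 83, so by Euler's criterion 62^83 = (62/167) = +1 or -1 mod 167.
Compute by square-and-multiply:
  83 = 64 + 16 + 2 + 1 (binary 1010011)
  Repeated squaring mod 167: 62^1 = 62, 62^2 = 3, 62^4 = 9, 62^8 = 81, 62^16 = 48, 62^32 = 133, 62^64 = 154
  62^83 = 62^64 * 62^16 * 62^2 * 62^1 = 154 * 48 * 3 * 62 mod 167
    154 * 48 = 7392 = 44 mod 167
    44 * 3 = 132 = 132 mod 167
    132 * 62 = 8184 = 1 mod 167
  62^83 = 1 mod 167
Result 1: 62 is a quadratic residue mod 167.
62^83 mod 167 = 1

1


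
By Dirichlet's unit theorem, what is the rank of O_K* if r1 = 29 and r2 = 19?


By Dirichlet's unit theorem:
rank = r1 + r2 - 1
= 29 + 19 - 1
= 47

47


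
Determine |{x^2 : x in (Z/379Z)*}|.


For prime p, the number of non-zero quadratic residues is (p-1)/2.
= (379-1)/2
= 189

189


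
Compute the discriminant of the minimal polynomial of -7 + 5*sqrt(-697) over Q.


The element -7 + 5*sqrt(-697) has minimal polynomial:
x^2 + 14*x + 17474
Discriminant = (14)^2 - 4*(17474)
= 196 - 69896
= -69700

-69700


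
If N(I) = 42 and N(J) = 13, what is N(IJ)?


N(IJ) = N(I) * N(J)
= 42 * 13
= 546

546


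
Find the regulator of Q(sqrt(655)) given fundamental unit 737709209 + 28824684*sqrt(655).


epsilon = 737709209 + 28824684*sqrt(655)
= 1.4754e+09
R = ln(1.4754e+09)
= 21.1122

21.1122


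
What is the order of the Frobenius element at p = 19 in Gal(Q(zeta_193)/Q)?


The Frobenius at p in Gal(Q(zeta_n)/Q) = (Z/nZ)* is the class of p, so its order is ord_193(19), the smallest k >= 1 with 19^k = 1 mod 193.
n = 193 = 193, phi(193) = 192; the order divides phi(n).
Divisors of 192: 1, 2, 3, 4, 6, 8, 12, 16, 24, 32, 48, 64, 96, 192
Repeated squaring mod 193: 19^1 = 19, 19^2 = 168, 19^4 = 46, 19^8 = 186, 19^16 = 49, 19^32 = 85, 19^64 = 84, 19^128 = 108
Test divisors in increasing order:
  k=1: 19^1 = 19 mod 193
  k=2: 19^2 = 168 mod 193
  k=3: 19^3 = 168 * 19 = 104 mod 193
  k=4: 19^4 = 46 mod 193
  k=6: 19^6 = 46 * 168 = 8 mod 193
  k=8: 19^8 = 186 mod 193
  k=12: 19^12 = 186 * 46 = 64 mod 193
  k=16: 19^16 = 49 mod 193
  k=24: 19^24 = 49 * 186 = 43 mod 193
  k=32: 19^32 = 85 mod 193
  k=48: 19^48 = 85 * 49 = 112 mod 193
  k=64: 19^64 = 84 mod 193
  k=96: 19^96 = 84 * 85 = 192 mod 193
  k=192: 19^192 = 108 * 84 = 1 mod 193  <- first divisor giving 1
Order = 192

192


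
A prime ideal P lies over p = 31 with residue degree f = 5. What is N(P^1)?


N(P^a) = p^(a*f)
= 31^(1*5)
= 31^5
= 28629151

28629151


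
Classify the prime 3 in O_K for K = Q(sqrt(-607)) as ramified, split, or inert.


K = Q(sqrt(-607)). Since d mod 4 = 1, disc(K) = -607.
Check p | disc: -607 mod 3 = 2.
p does not divide disc. Compute Legendre symbol (d/p):
2^((3-1)/2) mod 3 = -1
(d/p) = -1, so p is inert: (p) stays prime with e=1, f=2, g=1.
Therefore p is inert.

inert


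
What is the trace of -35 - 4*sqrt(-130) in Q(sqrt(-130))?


Tr(a + b*sqrt(d)) = (a + b*sqrt(d)) + (a - b*sqrt(d)) = 2a
= 2 * (-35)
= -70

-70


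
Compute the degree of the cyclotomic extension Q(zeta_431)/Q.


The degree equals Euler's totient phi(431).
431 = 431
phi(431) = 430

430


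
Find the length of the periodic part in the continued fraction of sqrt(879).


Run the CF algorithm for sqrt(879).
a_0 = floor(sqrt(879)) = 29; set m_0=0, q_0=1.
Recurrence: m' = q*a - m,  q' = (d - m'^2)/q,  a' = floor((a_0 + m')/q').
  step 1: m=29, q=38, a=1
  step 2: m=9, q=21, a=1
  step 3: m=12, q=35, a=1
  step 4: m=23, q=10, a=5
  step 5: m=27, q=15, a=3
  step 6: m=18, q=37, a=1
  step 7: m=19, q=14, a=3
  step 8: m=23, q=25, a=2
  step 9: m=27, q=6, a=9
  step 10: m=27, q=25, a=2
  step 11: m=23, q=14, a=3
  step 12: m=19, q=37, a=1
  step 13: m=18, q=15, a=3
  step 14: m=27, q=10, a=5
  step 15: m=23, q=35, a=1
  step 16: m=12, q=21, a=1
  step 17: m=9, q=38, a=1
  step 18: m=29, q=1, a=58
a_18 = 2*a_0 = 58, so the period closes here.
sqrt(879) = [29; 1, 1, 1, 5, 3, 1, 3, 2, 9, 2, 3, 1, 3, 5, 1, 1, 1, 58]
Period length = 18

18


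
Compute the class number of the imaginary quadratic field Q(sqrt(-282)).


K = Q(sqrt(-282)). d mod 4 = 2, so D = disc(K) = 4d = -1128
h(K) equals the number of primitive reduced positive-definite forms (a, b, c) = a*x^2 + b*x*y + c*y^2 with b^2 - 4ac = D,
where reduced means |b| <= a <= c, with b >= 0 whenever |b| = a or a = c, and primitive means gcd(a, b, c) = 1.
Reduced forces 3a^2 <= |D| = 1128, so 1 <= a <= 19; b must have the parity of D, and c = (b^2 - D)/(4a) must be an integer >= a.
Enumerate a = 1..19, b in [-a, a]:
  a=1: (1, 0, 282)  [1]
  a=2: (2, 0, 141)  [1]
  a=3: (3, 0, 94)  [1]
  a=4..5: none
  a=6: (6, 0, 47)  [1]
  a=7..10: none
  a=11: (11, -4, 26), (11, 4, 26)  [2]
  a=12: none
  a=13: (13, -4, 22), (13, 4, 22)  [2]
  a=14..19: none
Total reduced forms: 1 + 1 + 1 + 1 + 2 + 2 = 8
h = 8

8


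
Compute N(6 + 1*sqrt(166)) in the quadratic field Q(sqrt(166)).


N(a + b*sqrt(d)) = a^2 - d*b^2
= (6)^2 - (166)*(1)^2
= 36 - 166
= -130

-130


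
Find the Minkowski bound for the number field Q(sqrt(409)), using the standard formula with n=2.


d = 409, d mod 4 = 1, so disc(K) = d = 409; |disc(K)| = 409
Real quadratic field, so n = 2, s = r2 = 0, r1 = 2
M = (n!/n^n) * (4/pi)^s * sqrt(|disc(K)|) = (2!/2^2) * (4/pi)^0 * sqrt(409)
= 0.5 * 1.000000 * 20.223748
= 10.1119

10.1119


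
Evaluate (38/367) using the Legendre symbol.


p = 367 is prime, so compute (38/367) with the reciprocity algorithm (Jacobi-symbol steps: pull out 2s via (2/n), flip via reciprocity, reduce):
  pull out 2: (2/367) = +1  (since 367 mod 8 = 7)
  reciprocity: (19/367) -> -(367/19)
  reduce: (6/19)
  pull out 2: (2/19) = -1  (since 19 mod 8 = 3)
  reciprocity: (3/19) -> -(19/3)
  reduce: (1/3)
  (1/3) = 1
Product of signs = -1
(38/367) = -1

-1


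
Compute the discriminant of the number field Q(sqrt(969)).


For K = Q(sqrt(d)) with d squarefree: disc(K) = d if d = 1 mod 4, and disc(K) = 4d if d = 2 or 3 mod 4.
Here d = 969, and d mod 4 = 1.
d = 1 mod 4 (O_K = Z[(1+sqrt(d))/2]), so disc(K) = d = 969

969


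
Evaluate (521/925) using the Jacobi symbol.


Compute (521/925) via quadratic reciprocity:
  reciprocity: (521/925) -> +(925/521)
  reduce: (404/521)
  pull out 2: (2/521) = +1  (since 521 mod 8 = 1)
  pull out 2: (2/521) = +1  (since 521 mod 8 = 1)
  reciprocity: (101/521) -> +(521/101)
  reduce: (16/101)
  pull out 2: (2/101) = -1  (since 101 mod 8 = 5)
  pull out 2: (2/101) = -1  (since 101 mod 8 = 5)
  pull out 2: (2/101) = -1  (since 101 mod 8 = 5)
  pull out 2: (2/101) = -1  (since 101 mod 8 = 5)
  (1/101) = 1
Product of signs = 1

1


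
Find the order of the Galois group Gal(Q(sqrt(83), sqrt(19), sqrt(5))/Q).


The 3 square roots of distinct primes are multiplicatively independent over Q,
so [K:Q] = 2^3 and Gal(K/Q) is isomorphic to (Z/2Z)^3.
|Gal| = 2^3 = 8

8


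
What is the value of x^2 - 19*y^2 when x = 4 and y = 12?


x^2 - d*y^2
= 4^2 - 19*12^2
= 16 - 2736
= -2720

-2720


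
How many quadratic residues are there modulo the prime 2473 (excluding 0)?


For prime p, the number of non-zero quadratic residues is (p-1)/2.
= (2473-1)/2
= 1236

1236


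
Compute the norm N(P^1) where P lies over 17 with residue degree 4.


N(P^a) = p^(a*f)
= 17^(1*4)
= 17^4
= 83521

83521


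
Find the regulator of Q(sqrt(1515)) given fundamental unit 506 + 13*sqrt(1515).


epsilon = 506 + 13*sqrt(1515)
= 1011.9990
R = ln(1011.9990)
= 6.9197

6.9197


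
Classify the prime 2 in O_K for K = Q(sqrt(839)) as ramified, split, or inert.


K = Q(sqrt(839)). Since d mod 4 = 3, disc(K) = 3356.
Check p | disc: 3356 mod 2 = 0.
p divides disc, so p ramifies: (p) = P^2 with e=2, f=1, g=1.
Therefore p is ramified.

ramified


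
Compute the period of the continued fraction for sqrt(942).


Run the CF algorithm for sqrt(942).
a_0 = floor(sqrt(942)) = 30; set m_0=0, q_0=1.
Recurrence: m' = q*a - m,  q' = (d - m'^2)/q,  a' = floor((a_0 + m')/q').
  step 1: m=30, q=42, a=1
  step 2: m=12, q=19, a=2
  step 3: m=26, q=14, a=4
  step 4: m=30, q=3, a=20
  step 5: m=30, q=14, a=4
  step 6: m=26, q=19, a=2
  step 7: m=12, q=42, a=1
  step 8: m=30, q=1, a=60
a_8 = 2*a_0 = 60, so the period closes here.
sqrt(942) = [30; 1, 2, 4, 20, 4, 2, 1, 60]
Period length = 8

8


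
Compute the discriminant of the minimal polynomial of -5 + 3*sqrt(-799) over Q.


The element -5 + 3*sqrt(-799) has minimal polynomial:
x^2 + 10*x + 7216
Discriminant = (10)^2 - 4*(7216)
= 100 - 28864
= -28764

-28764


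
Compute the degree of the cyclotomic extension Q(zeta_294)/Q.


The degree equals Euler's totient phi(294).
294 = 2 * 3 * 7^2
phi(294) = 84

84


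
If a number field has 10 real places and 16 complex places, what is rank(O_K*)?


By Dirichlet's unit theorem:
rank = r1 + r2 - 1
= 10 + 16 - 1
= 25

25


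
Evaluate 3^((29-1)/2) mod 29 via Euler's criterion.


p = 29 is prime and the exponent is (p-1)/2 = 14, so by Euler's criterion 3^14 = (3/29) = +1 or -1 mod 29.
Compute by square-and-multiply:
  14 = 8 + 4 + 2 (binary 1110)
  Repeated squaring mod 29: 3^1 = 3, 3^2 = 9, 3^4 = 23, 3^8 = 7
  3^14 = 3^8 * 3^4 * 3^2 = 7 * 23 * 9 mod 29
    7 * 23 = 161 = 16 mod 29
    16 * 9 = 144 = 28 mod 29
  3^14 = 28 mod 29
Result 28 = p - 1 = -1 mod 29: 3 is a quadratic non-residue mod 29. As a residue in [0, p-1] the value is 28.
3^14 mod 29 = 28

28


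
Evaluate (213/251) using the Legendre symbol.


p = 251 is prime, so compute (213/251) with the reciprocity algorithm (Jacobi-symbol steps: pull out 2s via (2/n), flip via reciprocity, reduce):
  reciprocity: (213/251) -> +(251/213)
  reduce: (38/213)
  pull out 2: (2/213) = -1  (since 213 mod 8 = 5)
  reciprocity: (19/213) -> +(213/19)
  reduce: (4/19)
  pull out 2: (2/19) = -1  (since 19 mod 8 = 3)
  pull out 2: (2/19) = -1  (since 19 mod 8 = 3)
  (1/19) = 1
Product of signs = -1
(213/251) = -1

-1


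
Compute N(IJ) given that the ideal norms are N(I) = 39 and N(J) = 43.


N(IJ) = N(I) * N(J)
= 39 * 43
= 1677

1677


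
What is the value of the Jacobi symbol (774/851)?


Compute (774/851) via quadratic reciprocity:
  pull out 2: (2/851) = -1  (since 851 mod 8 = 3)
  reciprocity: (387/851) -> -(851/387)
  reduce: (77/387)
  reciprocity: (77/387) -> +(387/77)
  reduce: (2/77)
  pull out 2: (2/77) = -1  (since 77 mod 8 = 5)
  (1/77) = 1
Product of signs = -1

-1


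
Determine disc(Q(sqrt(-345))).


For K = Q(sqrt(d)) with d squarefree: disc(K) = d if d = 1 mod 4, and disc(K) = 4d if d = 2 or 3 mod 4.
Here d = -345, and d mod 4 = 3.
d = 3 mod 4, not 1 (O_K = Z[sqrt(d)]), so disc(K) = 4d = 4 * (-345) = -1380

-1380


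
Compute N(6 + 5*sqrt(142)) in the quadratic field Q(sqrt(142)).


N(a + b*sqrt(d)) = a^2 - d*b^2
= (6)^2 - (142)*(5)^2
= 36 - 3550
= -3514

-3514


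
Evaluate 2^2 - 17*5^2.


x^2 - d*y^2
= 2^2 - 17*5^2
= 4 - 425
= -421

-421


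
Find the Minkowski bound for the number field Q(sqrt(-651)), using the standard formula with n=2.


d = -651, d mod 4 = 1, so disc(K) = d = -651; |disc(K)| = 651
Imaginary quadratic field, so n = 2, s = r2 = 1, r1 = 0
M = (n!/n^n) * (4/pi)^s * sqrt(|disc(K)|) = (2!/2^2) * (4/pi)^1 * sqrt(651)
= 0.5 * 1.273240 * 25.514702
= 16.2432

16.2432


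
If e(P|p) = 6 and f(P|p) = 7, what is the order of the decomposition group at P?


|D_P| = e * f
= 6 * 7
= 42

42


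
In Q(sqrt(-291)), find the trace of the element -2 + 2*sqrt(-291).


Tr(a + b*sqrt(d)) = (a + b*sqrt(d)) + (a - b*sqrt(d)) = 2a
= 2 * (-2)
= -4

-4


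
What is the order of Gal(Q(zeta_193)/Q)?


|Gal(Q(zeta_193)/Q)| = phi(193)
= 192

192


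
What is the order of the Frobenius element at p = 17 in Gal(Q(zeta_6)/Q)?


The Frobenius at p in Gal(Q(zeta_n)/Q) = (Z/nZ)* is the class of p, so its order is ord_6(17), the smallest k >= 1 with 17^k = 1 mod 6.
n = 6 = 2 * 3, phi(6) = 2; the order divides phi(n).
Divisors of 2: 1, 2
Repeated squaring mod 6: 17^1 = 5, 17^2 = 1
Test divisors in increasing order:
  k=1: 17^1 = 5 mod 6
  k=2: 17^2 = 1 mod 6  <- first divisor giving 1
Order = 2

2


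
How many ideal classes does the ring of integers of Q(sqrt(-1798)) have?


K = Q(sqrt(-1798)). d mod 4 = 2, so D = disc(K) = 4d = -7192
h(K) equals the number of primitive reduced positive-definite forms (a, b, c) = a*x^2 + b*x*y + c*y^2 with b^2 - 4ac = D,
where reduced means |b| <= a <= c, with b >= 0 whenever |b| = a or a = c, and primitive means gcd(a, b, c) = 1.
Reduced forces 3a^2 <= |D| = 7192, so 1 <= a <= 48; b must have the parity of D, and c = (b^2 - D)/(4a) must be an integer >= a.
Enumerate a = 1..48, b in [-a, a]:
  a=1: (1, 0, 1798)  [1]
  a=2: (2, 0, 899)  [1]
  a=3..6: none
  a=7: (7, -2, 257), (7, 2, 257)  [2]
  a=8..12: none
  a=13: (13, -6, 139), (13, 6, 139)  [2]
  a=14: (14, -12, 131), (14, 12, 131)  [2]
  a=15..16: none
  a=17: (17, -4, 106), (17, 4, 106)  [2]
  a=18: none
  a=19: (19, -16, 98), (19, 16, 98)  [2]
  a=20..25: none
  a=26: (26, -20, 73), (26, 20, 73)  [2]
  a=27..28: none
  a=29: (29, 0, 62)  [1]
  a=30: none
  a=31: (31, 0, 58)  [1]
  a=32..33: none
  a=34: (34, -4, 53), (34, 4, 53)  [2]
  a=35..37: none
  a=38: (38, -16, 49), (38, 16, 49)  [2]
  a=39..48: none
Total reduced forms: 1 + 1 + 2 + 2 + 2 + 2 + 2 + 2 + 1 + 1 + 2 + 2 = 20
h = 20

20


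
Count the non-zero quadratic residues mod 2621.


For prime p, the number of non-zero quadratic residues is (p-1)/2.
= (2621-1)/2
= 1310

1310


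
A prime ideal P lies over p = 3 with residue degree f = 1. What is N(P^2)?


N(P^a) = p^(a*f)
= 3^(2*1)
= 3^2
= 9

9


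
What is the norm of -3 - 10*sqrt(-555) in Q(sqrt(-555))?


N(a + b*sqrt(d)) = a^2 - d*b^2
= (-3)^2 - (-555)*(-10)^2
= 9 + 55500
= 55509

55509


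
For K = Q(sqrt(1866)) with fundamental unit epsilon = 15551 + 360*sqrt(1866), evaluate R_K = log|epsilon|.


epsilon = 15551 + 360*sqrt(1866)
= 31102.0000
R = ln(31102.0000)
= 10.3450

10.3450


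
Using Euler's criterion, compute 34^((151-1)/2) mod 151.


p = 151 is prime and the exponent is (p-1)/2 = 75, so by Euler's criterion 34^75 = (34/151) = +1 or -1 mod 151.
Compute by square-and-multiply:
  75 = 64 + 8 + 2 + 1 (binary 1001011)
  Repeated squaring mod 151: 34^1 = 34, 34^2 = 99, 34^4 = 137, 34^8 = 45, 34^16 = 62, 34^32 = 69, 34^64 = 80
  34^75 = 34^64 * 34^8 * 34^2 * 34^1 = 80 * 45 * 99 * 34 mod 151
    80 * 45 = 3600 = 127 mod 151
    127 * 99 = 12573 = 40 mod 151
    40 * 34 = 1360 = 1 mod 151
  34^75 = 1 mod 151
Result 1: 34 is a quadratic residue mod 151.
34^75 mod 151 = 1

1


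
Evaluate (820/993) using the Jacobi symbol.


Compute (820/993) via quadratic reciprocity:
  pull out 2: (2/993) = +1  (since 993 mod 8 = 1)
  pull out 2: (2/993) = +1  (since 993 mod 8 = 1)
  reciprocity: (205/993) -> +(993/205)
  reduce: (173/205)
  reciprocity: (173/205) -> +(205/173)
  reduce: (32/173)
  pull out 2: (2/173) = -1  (since 173 mod 8 = 5)
  pull out 2: (2/173) = -1  (since 173 mod 8 = 5)
  pull out 2: (2/173) = -1  (since 173 mod 8 = 5)
  pull out 2: (2/173) = -1  (since 173 mod 8 = 5)
  pull out 2: (2/173) = -1  (since 173 mod 8 = 5)
  (1/173) = 1
Product of signs = -1

-1


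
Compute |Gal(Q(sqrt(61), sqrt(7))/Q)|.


The 2 square roots of distinct primes are multiplicatively independent over Q,
so [K:Q] = 2^2 and Gal(K/Q) is isomorphic to (Z/2Z)^2.
|Gal| = 2^2 = 4

4


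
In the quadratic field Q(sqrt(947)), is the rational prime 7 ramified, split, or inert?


K = Q(sqrt(947)). Since d mod 4 = 3, disc(K) = 3788.
Check p | disc: 3788 mod 7 = 1.
p does not divide disc. Compute Legendre symbol (d/p):
2^((7-1)/2) mod 7 = 1
(d/p) = 1, so p splits: (p) = P*P' with e=1, f=1, g=2.
Therefore p is split.

split


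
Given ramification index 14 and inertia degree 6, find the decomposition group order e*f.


|D_P| = e * f
= 14 * 6
= 84

84


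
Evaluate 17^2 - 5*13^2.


x^2 - d*y^2
= 17^2 - 5*13^2
= 289 - 845
= -556

-556


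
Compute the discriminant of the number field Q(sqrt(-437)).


For K = Q(sqrt(d)) with d squarefree: disc(K) = d if d = 1 mod 4, and disc(K) = 4d if d = 2 or 3 mod 4.
Here d = -437, and d mod 4 = 3.
d = 3 mod 4, not 1 (O_K = Z[sqrt(d)]), so disc(K) = 4d = 4 * (-437) = -1748

-1748


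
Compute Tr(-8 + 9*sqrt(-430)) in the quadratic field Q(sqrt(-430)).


Tr(a + b*sqrt(d)) = (a + b*sqrt(d)) + (a - b*sqrt(d)) = 2a
= 2 * (-8)
= -16

-16


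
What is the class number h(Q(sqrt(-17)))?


K = Q(sqrt(-17)). d mod 4 = 3, so D = disc(K) = 4d = -68
h(K) equals the number of primitive reduced positive-definite forms (a, b, c) = a*x^2 + b*x*y + c*y^2 with b^2 - 4ac = D,
where reduced means |b| <= a <= c, with b >= 0 whenever |b| = a or a = c, and primitive means gcd(a, b, c) = 1.
Reduced forces 3a^2 <= |D| = 68, so 1 <= a <= 4; b must have the parity of D, and c = (b^2 - D)/(4a) must be an integer >= a.
Enumerate a = 1..4, b in [-a, a]:
  a=1: (1, 0, 17)  [1]
  a=2: (2, 2, 9)  [1]
  a=3: (3, -2, 6), (3, 2, 6)  [2]
  a=4: none
Total reduced forms: 1 + 1 + 2 = 4
h = 4

4


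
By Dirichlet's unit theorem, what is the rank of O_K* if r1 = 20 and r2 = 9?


By Dirichlet's unit theorem:
rank = r1 + r2 - 1
= 20 + 9 - 1
= 28

28


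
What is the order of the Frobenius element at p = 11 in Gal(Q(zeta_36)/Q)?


The Frobenius at p in Gal(Q(zeta_n)/Q) = (Z/nZ)* is the class of p, so its order is ord_36(11), the smallest k >= 1 with 11^k = 1 mod 36.
n = 36 = 2^2 * 3^2, phi(36) = 12; the order divides phi(n).
Divisors of 12: 1, 2, 3, 4, 6, 12
Repeated squaring mod 36: 11^1 = 11, 11^2 = 13, 11^4 = 25, 11^8 = 13
Test divisors in increasing order:
  k=1: 11^1 = 11 mod 36
  k=2: 11^2 = 13 mod 36
  k=3: 11^3 = 13 * 11 = 35 mod 36
  k=4: 11^4 = 25 mod 36
  k=6: 11^6 = 25 * 13 = 1 mod 36  <- first divisor giving 1
Order = 6

6


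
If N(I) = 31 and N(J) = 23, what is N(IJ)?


N(IJ) = N(I) * N(J)
= 31 * 23
= 713

713


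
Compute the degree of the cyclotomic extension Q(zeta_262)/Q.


The degree equals Euler's totient phi(262).
262 = 2 * 131
phi(262) = 130

130


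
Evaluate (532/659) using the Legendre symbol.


p = 659 is prime, so compute (532/659) with the reciprocity algorithm (Jacobi-symbol steps: pull out 2s via (2/n), flip via reciprocity, reduce):
  pull out 2: (2/659) = -1  (since 659 mod 8 = 3)
  pull out 2: (2/659) = -1  (since 659 mod 8 = 3)
  reciprocity: (133/659) -> +(659/133)
  reduce: (127/133)
  reciprocity: (127/133) -> +(133/127)
  reduce: (6/127)
  pull out 2: (2/127) = +1  (since 127 mod 8 = 7)
  reciprocity: (3/127) -> -(127/3)
  reduce: (1/3)
  (1/3) = 1
Product of signs = -1
(532/659) = -1

-1


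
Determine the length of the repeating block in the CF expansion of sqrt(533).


Run the CF algorithm for sqrt(533).
a_0 = floor(sqrt(533)) = 23; set m_0=0, q_0=1.
Recurrence: m' = q*a - m,  q' = (d - m'^2)/q,  a' = floor((a_0 + m')/q').
  step 1: m=23, q=4, a=11
  step 2: m=21, q=23, a=1
  step 3: m=2, q=23, a=1
  step 4: m=21, q=4, a=11
  step 5: m=23, q=1, a=46
a_5 = 2*a_0 = 46, so the period closes here.
sqrt(533) = [23; 11, 1, 1, 11, 46]
Period length = 5

5


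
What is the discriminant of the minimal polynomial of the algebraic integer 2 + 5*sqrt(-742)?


The element 2 + 5*sqrt(-742) has minimal polynomial:
x^2 - 4*x + 18554
Discriminant = (-4)^2 - 4*(18554)
= 16 - 74216
= -74200

-74200


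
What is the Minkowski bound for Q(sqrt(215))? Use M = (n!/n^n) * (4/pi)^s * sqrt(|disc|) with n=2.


d = 215, d mod 4 = 3, so disc(K) = 4d = 860; |disc(K)| = 860
Real quadratic field, so n = 2, s = r2 = 0, r1 = 2
M = (n!/n^n) * (4/pi)^s * sqrt(|disc(K)|) = (2!/2^2) * (4/pi)^0 * sqrt(860)
= 0.5 * 1.000000 * 29.325757
= 14.6629

14.6629


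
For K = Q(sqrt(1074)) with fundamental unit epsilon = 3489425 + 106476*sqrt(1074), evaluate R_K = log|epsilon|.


epsilon = 3489425 + 106476*sqrt(1074)
= 6.9788e+06
R = ln(6.9788e+06)
= 15.7584

15.7584


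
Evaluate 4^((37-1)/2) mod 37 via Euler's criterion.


p = 37 is prime and the exponent is (p-1)/2 = 18, so by Euler's criterion 4^18 = (4/37) = +1 or -1 mod 37.
Compute by square-and-multiply:
  18 = 16 + 2 (binary 10010)
  Repeated squaring mod 37: 4^1 = 4, 4^2 = 16, 4^4 = 34, 4^8 = 9, 4^16 = 7
  4^18 = 4^16 * 4^2 = 7 * 16 mod 37
    7 * 16 = 112 = 1 mod 37
  4^18 = 1 mod 37
Result 1: 4 is a quadratic residue mod 37.
4^18 mod 37 = 1

1


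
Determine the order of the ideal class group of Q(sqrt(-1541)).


K = Q(sqrt(-1541)). d mod 4 = 3, so D = disc(K) = 4d = -6164
h(K) equals the number of primitive reduced positive-definite forms (a, b, c) = a*x^2 + b*x*y + c*y^2 with b^2 - 4ac = D,
where reduced means |b| <= a <= c, with b >= 0 whenever |b| = a or a = c, and primitive means gcd(a, b, c) = 1.
Reduced forces 3a^2 <= |D| = 6164, so 1 <= a <= 45; b must have the parity of D, and c = (b^2 - D)/(4a) must be an integer >= a.
Enumerate a = 1..45, b in [-a, a]:
  a=1: (1, 0, 1541)  [1]
  a=2: (2, 2, 771)  [1]
  a=3: (3, -2, 514), (3, 2, 514)  [2]
  a=4: none
  a=5: (5, -4, 309), (5, 4, 309)  [2]
  a=6: (6, -2, 257), (6, 2, 257)  [2]
  a=7..8: none
  a=9: (9, -8, 173), (9, 8, 173)  [2]
  a=10: (10, -6, 155), (10, 6, 155)  [2]
  a=11..14: none
  a=15: (15, -14, 106), (15, -4, 103), (15, 4, 103), (15, 14, 106)  [4]
  a=16..17: none
  a=18: (18, -10, 87), (18, 10, 87)  [2]
  a=19: (19, -12, 83), (19, 12, 83)  [2]
  a=20..22: none
  a=23: (23, 0, 67)  [1]
  a=24: none
  a=25: (25, -6, 62), (25, 6, 62)  [2]
  a=26: none
  a=27: (27, -10, 58), (27, 10, 58)  [2]
  a=28: none
  a=29: (29, -10, 54), (29, 10, 54)  [2]
  a=30: (30, -26, 57), (30, -14, 53), (30, 14, 53), (30, 26, 57)  [4]
  a=31: (31, -6, 50), (31, 6, 50)  [2]
  a=32..37: none
  a=38: (38, -26, 45), (38, 26, 45)  [2]
  a=39..44: none
  a=45: (45, 44, 45)  [1]
Total reduced forms: 1 + 1 + 2 + 2 + 2 + 2 + 2 + 4 + 2 + 2 + 1 + 2 + 2 + 2 + 4 + 2 + 2 + 1 = 36
h = 36

36


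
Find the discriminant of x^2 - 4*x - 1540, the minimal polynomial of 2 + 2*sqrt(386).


The element 2 + 2*sqrt(386) has minimal polynomial:
x^2 - 4*x - 1540
Discriminant = (-4)^2 - 4*(-1540)
= 16 + 6160
= 6176

6176


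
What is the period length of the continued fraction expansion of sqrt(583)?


Run the CF algorithm for sqrt(583).
a_0 = floor(sqrt(583)) = 24; set m_0=0, q_0=1.
Recurrence: m' = q*a - m,  q' = (d - m'^2)/q,  a' = floor((a_0 + m')/q').
  step 1: m=24, q=7, a=6
  step 2: m=18, q=37, a=1
  step 3: m=19, q=6, a=7
  step 4: m=23, q=9, a=5
  step 5: m=22, q=11, a=4
  step 6: m=22, q=9, a=5
  step 7: m=23, q=6, a=7
  step 8: m=19, q=37, a=1
  step 9: m=18, q=7, a=6
  step 10: m=24, q=1, a=48
a_10 = 2*a_0 = 48, so the period closes here.
sqrt(583) = [24; 6, 1, 7, 5, 4, 5, 7, 1, 6, 48]
Period length = 10

10


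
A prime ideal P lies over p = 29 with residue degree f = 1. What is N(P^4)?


N(P^a) = p^(a*f)
= 29^(4*1)
= 29^4
= 707281

707281


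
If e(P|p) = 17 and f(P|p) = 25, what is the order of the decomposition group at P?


|D_P| = e * f
= 17 * 25
= 425

425


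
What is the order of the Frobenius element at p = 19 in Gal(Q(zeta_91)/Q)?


The Frobenius at p in Gal(Q(zeta_n)/Q) = (Z/nZ)* is the class of p, so its order is ord_91(19), the smallest k >= 1 with 19^k = 1 mod 91.
n = 91 = 7 * 13, phi(91) = 72; the order divides phi(n).
Divisors of 72: 1, 2, 3, 4, 6, 8, 9, 12, 18, 24, 36, 72
Repeated squaring mod 91: 19^1 = 19, 19^2 = 88, 19^4 = 9, 19^8 = 81, 19^16 = 9, 19^32 = 81, 19^64 = 9
Test divisors in increasing order:
  k=1: 19^1 = 19 mod 91
  k=2: 19^2 = 88 mod 91
  k=3: 19^3 = 88 * 19 = 34 mod 91
  k=4: 19^4 = 9 mod 91
  k=6: 19^6 = 9 * 88 = 64 mod 91
  k=8: 19^8 = 81 mod 91
  k=9: 19^9 = 81 * 19 = 83 mod 91
  k=12: 19^12 = 81 * 9 = 1 mod 91  <- first divisor giving 1
Order = 12

12


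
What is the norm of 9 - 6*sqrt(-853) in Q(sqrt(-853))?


N(a + b*sqrt(d)) = a^2 - d*b^2
= (9)^2 - (-853)*(-6)^2
= 81 + 30708
= 30789

30789


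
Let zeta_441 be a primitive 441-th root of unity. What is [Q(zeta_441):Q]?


The degree equals Euler's totient phi(441).
441 = 3^2 * 7^2
phi(441) = 252

252


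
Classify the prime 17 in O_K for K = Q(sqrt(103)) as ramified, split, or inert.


K = Q(sqrt(103)). Since d mod 4 = 3, disc(K) = 412.
Check p | disc: 412 mod 17 = 4.
p does not divide disc. Compute Legendre symbol (d/p):
1^((17-1)/2) mod 17 = 1
(d/p) = 1, so p splits: (p) = P*P' with e=1, f=1, g=2.
Therefore p is split.

split


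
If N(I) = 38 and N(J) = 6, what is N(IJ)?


N(IJ) = N(I) * N(J)
= 38 * 6
= 228

228


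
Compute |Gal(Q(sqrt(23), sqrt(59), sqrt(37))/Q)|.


The 3 square roots of distinct primes are multiplicatively independent over Q,
so [K:Q] = 2^3 and Gal(K/Q) is isomorphic to (Z/2Z)^3.
|Gal| = 2^3 = 8

8


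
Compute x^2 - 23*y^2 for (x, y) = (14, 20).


x^2 - d*y^2
= 14^2 - 23*20^2
= 196 - 9200
= -9004

-9004


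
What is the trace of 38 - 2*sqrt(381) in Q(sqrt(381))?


Tr(a + b*sqrt(d)) = (a + b*sqrt(d)) + (a - b*sqrt(d)) = 2a
= 2 * (38)
= 76

76


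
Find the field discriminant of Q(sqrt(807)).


For K = Q(sqrt(d)) with d squarefree: disc(K) = d if d = 1 mod 4, and disc(K) = 4d if d = 2 or 3 mod 4.
Here d = 807, and d mod 4 = 3.
d = 3 mod 4, not 1 (O_K = Z[sqrt(d)]), so disc(K) = 4d = 4 * (807) = 3228

3228


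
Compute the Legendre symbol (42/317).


p = 317 is prime, so compute (42/317) with the reciprocity algorithm (Jacobi-symbol steps: pull out 2s via (2/n), flip via reciprocity, reduce):
  pull out 2: (2/317) = -1  (since 317 mod 8 = 5)
  reciprocity: (21/317) -> +(317/21)
  reduce: (2/21)
  pull out 2: (2/21) = -1  (since 21 mod 8 = 5)
  (1/21) = 1
Product of signs = 1
(42/317) = 1

1


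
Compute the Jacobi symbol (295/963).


Compute (295/963) via quadratic reciprocity:
  reciprocity: (295/963) -> -(963/295)
  reduce: (78/295)
  pull out 2: (2/295) = +1  (since 295 mod 8 = 7)
  reciprocity: (39/295) -> -(295/39)
  reduce: (22/39)
  pull out 2: (2/39) = +1  (since 39 mod 8 = 7)
  reciprocity: (11/39) -> -(39/11)
  reduce: (6/11)
  pull out 2: (2/11) = -1  (since 11 mod 8 = 3)
  reciprocity: (3/11) -> -(11/3)
  reduce: (2/3)
  pull out 2: (2/3) = -1  (since 3 mod 8 = 3)
  (1/3) = 1
Product of signs = 1

1


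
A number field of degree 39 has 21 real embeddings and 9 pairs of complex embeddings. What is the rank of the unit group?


By Dirichlet's unit theorem:
rank = r1 + r2 - 1
= 21 + 9 - 1
= 29

29


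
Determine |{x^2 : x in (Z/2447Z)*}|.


For prime p, the number of non-zero quadratic residues is (p-1)/2.
= (2447-1)/2
= 1223

1223


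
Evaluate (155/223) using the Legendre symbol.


p = 223 is prime, so compute (155/223) with the reciprocity algorithm (Jacobi-symbol steps: pull out 2s via (2/n), flip via reciprocity, reduce):
  reciprocity: (155/223) -> -(223/155)
  reduce: (68/155)
  pull out 2: (2/155) = -1  (since 155 mod 8 = 3)
  pull out 2: (2/155) = -1  (since 155 mod 8 = 3)
  reciprocity: (17/155) -> +(155/17)
  reduce: (2/17)
  pull out 2: (2/17) = +1  (since 17 mod 8 = 1)
  (1/17) = 1
Product of signs = -1
(155/223) = -1

-1


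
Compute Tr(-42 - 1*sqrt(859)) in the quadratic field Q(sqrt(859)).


Tr(a + b*sqrt(d)) = (a + b*sqrt(d)) + (a - b*sqrt(d)) = 2a
= 2 * (-42)
= -84

-84
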